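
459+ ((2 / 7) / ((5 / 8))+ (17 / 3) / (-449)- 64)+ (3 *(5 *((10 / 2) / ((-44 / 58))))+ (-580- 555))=-869599921 / 1037190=-838.42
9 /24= 3 /8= 0.38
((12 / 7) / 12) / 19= 1 / 133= 0.01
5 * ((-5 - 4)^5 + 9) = -295200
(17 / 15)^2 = 289 / 225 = 1.28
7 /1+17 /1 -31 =-7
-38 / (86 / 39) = -741 / 43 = -17.23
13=13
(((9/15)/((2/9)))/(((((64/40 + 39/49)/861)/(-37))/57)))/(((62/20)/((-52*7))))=4372310173140/18197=240276428.70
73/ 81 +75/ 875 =0.99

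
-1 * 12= -12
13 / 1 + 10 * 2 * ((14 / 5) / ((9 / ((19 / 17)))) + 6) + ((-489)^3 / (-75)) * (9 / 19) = 53681118746 / 72675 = 738646.28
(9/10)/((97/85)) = 153/194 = 0.79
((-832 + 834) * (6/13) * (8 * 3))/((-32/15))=-135/13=-10.38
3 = 3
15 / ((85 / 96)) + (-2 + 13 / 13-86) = -1191 / 17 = -70.06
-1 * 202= -202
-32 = -32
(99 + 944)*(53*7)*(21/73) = 8126013/73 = 111315.25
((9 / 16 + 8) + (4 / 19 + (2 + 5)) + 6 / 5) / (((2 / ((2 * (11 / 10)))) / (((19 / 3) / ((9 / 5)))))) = 283789 / 4320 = 65.69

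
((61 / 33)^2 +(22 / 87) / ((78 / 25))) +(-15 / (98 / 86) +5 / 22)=-379732219 / 40234194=-9.44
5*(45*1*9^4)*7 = 10333575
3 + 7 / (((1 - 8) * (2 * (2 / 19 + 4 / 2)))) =221 / 80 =2.76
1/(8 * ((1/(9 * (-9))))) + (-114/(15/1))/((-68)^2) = -14633/1445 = -10.13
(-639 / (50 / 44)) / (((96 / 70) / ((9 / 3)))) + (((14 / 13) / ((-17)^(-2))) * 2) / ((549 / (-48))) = -122232817 / 95160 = -1284.50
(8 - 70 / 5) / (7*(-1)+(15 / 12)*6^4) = -6 / 1613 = -0.00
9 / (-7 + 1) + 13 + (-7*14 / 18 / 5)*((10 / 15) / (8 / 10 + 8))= 3391 / 297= 11.42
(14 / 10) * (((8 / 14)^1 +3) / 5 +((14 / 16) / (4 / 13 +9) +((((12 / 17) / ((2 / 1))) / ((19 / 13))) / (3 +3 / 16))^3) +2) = 630184234131611 / 160261679026328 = 3.93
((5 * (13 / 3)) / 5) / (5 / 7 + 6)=91 / 141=0.65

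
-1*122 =-122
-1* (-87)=87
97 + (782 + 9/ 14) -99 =10929/ 14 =780.64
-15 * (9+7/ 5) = -156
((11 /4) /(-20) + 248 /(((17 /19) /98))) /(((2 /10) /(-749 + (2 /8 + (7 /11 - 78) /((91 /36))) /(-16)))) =-101468350.18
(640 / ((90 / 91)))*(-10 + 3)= -40768 / 9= -4529.78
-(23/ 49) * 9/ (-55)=207/ 2695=0.08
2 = 2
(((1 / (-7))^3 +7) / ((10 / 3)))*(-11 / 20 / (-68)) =99 / 5831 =0.02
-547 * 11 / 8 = -6017 / 8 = -752.12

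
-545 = -545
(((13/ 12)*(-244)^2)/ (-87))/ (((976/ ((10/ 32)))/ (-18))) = 3965/ 928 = 4.27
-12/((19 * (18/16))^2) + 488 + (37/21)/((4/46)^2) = 196768517/272916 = 720.99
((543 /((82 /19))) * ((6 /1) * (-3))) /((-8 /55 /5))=25534575 /328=77849.31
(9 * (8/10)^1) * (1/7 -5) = -1224/35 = -34.97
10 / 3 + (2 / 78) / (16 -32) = 693 / 208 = 3.33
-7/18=-0.39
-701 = -701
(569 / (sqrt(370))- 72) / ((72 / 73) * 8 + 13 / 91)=-5.28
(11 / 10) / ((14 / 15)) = 33 / 28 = 1.18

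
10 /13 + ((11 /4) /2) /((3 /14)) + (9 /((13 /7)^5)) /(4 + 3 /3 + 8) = 418034609 /57921708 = 7.22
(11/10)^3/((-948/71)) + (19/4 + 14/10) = 5735699/948000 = 6.05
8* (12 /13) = 96 /13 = 7.38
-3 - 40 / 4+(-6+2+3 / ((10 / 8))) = -73 / 5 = -14.60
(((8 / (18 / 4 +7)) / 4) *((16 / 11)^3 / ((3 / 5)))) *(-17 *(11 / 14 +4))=-46653440 / 642873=-72.57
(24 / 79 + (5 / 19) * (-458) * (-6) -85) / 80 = 958331 / 120080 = 7.98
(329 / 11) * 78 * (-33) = -76986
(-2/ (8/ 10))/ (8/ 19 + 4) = -95/ 168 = -0.57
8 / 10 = 4 / 5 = 0.80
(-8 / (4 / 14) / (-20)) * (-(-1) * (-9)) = -63 / 5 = -12.60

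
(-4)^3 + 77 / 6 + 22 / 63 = -6403 / 126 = -50.82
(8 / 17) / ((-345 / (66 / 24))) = -22 / 5865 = -0.00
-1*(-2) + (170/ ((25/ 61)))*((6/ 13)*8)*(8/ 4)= 199234/ 65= 3065.14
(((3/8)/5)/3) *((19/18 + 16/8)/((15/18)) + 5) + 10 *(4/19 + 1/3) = 2149/380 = 5.66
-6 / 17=-0.35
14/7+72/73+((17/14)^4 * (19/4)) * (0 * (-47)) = 218/73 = 2.99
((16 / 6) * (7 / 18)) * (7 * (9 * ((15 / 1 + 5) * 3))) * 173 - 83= 678077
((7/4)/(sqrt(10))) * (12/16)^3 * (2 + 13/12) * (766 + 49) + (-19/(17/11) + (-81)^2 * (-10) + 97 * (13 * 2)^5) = 379953 * sqrt(10)/2048 + 19591273445/17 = 1152428436.38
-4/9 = -0.44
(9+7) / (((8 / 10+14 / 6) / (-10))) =-2400 / 47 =-51.06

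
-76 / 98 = -38 / 49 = -0.78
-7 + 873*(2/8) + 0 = 211.25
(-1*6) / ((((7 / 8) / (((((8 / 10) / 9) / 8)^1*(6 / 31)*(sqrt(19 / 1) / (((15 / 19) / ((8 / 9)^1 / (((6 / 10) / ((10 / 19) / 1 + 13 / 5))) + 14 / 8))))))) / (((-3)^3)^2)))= -94284*sqrt(19) / 1085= -378.78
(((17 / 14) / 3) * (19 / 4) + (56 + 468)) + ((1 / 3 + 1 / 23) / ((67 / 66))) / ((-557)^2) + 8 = 42884527699687 / 80319743112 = 533.92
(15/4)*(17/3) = 85/4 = 21.25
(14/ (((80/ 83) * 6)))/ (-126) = -0.02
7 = 7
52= 52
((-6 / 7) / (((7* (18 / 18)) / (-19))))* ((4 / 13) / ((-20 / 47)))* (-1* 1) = 5358 / 3185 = 1.68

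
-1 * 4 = -4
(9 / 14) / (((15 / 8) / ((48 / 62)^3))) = 0.16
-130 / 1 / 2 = -65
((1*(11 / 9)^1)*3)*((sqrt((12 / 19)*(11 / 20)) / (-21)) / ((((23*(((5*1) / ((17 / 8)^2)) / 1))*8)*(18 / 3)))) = -3179*sqrt(3135) / 2114380800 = -0.00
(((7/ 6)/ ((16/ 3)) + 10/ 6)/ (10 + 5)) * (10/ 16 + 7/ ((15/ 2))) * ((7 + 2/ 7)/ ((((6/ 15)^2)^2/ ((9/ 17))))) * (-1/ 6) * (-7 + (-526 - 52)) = 2877.44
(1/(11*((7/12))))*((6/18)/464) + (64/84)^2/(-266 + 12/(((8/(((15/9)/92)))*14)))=-16291787/7868963124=-0.00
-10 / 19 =-0.53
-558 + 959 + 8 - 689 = -280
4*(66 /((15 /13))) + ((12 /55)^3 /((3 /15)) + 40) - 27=241.85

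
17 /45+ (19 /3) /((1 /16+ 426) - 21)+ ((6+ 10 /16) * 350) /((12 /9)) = 1739.46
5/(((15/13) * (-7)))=-13/21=-0.62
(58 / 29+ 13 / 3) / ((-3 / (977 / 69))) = -18563 / 621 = -29.89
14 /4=7 /2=3.50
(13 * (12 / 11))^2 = 24336 / 121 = 201.12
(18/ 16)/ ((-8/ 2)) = -9/ 32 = -0.28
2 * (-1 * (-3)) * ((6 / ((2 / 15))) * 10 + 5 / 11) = 2702.73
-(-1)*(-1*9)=-9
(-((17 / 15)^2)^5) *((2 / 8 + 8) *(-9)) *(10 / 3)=22175932904939 / 25628906250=865.27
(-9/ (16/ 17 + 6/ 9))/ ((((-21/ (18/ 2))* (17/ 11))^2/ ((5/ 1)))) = -147015/ 68306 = -2.15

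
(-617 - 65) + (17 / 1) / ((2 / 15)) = -1109 / 2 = -554.50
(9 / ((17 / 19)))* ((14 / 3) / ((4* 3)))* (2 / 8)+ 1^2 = 269 / 136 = 1.98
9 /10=0.90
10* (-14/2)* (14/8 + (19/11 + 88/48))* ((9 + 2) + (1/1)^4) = -49070/11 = -4460.91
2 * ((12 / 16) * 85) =255 / 2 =127.50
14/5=2.80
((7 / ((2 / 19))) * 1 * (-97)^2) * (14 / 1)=8759779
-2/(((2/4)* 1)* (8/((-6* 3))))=9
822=822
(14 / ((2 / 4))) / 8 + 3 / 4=17 / 4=4.25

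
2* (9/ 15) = 6/ 5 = 1.20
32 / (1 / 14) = 448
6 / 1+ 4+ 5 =15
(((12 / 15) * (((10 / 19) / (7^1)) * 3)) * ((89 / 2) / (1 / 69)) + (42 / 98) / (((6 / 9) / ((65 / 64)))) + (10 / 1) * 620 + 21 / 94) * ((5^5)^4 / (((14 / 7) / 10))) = 2577221788883209228515625 / 800128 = 3221011874204138873.42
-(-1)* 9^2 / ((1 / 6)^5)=629856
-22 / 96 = -11 / 48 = -0.23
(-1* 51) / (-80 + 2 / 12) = 306 / 479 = 0.64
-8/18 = -4/9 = -0.44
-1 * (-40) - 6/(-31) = 1246/31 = 40.19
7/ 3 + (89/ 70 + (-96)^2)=1936117/ 210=9219.60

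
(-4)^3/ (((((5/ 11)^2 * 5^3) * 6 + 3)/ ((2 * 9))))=-46464/ 6371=-7.29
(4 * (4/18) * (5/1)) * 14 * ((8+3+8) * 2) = 21280/9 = 2364.44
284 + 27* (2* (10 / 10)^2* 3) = 446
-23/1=-23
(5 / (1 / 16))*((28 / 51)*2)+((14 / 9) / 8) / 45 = 2419319 / 27540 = 87.85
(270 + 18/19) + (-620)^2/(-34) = -11034.93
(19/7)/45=19/315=0.06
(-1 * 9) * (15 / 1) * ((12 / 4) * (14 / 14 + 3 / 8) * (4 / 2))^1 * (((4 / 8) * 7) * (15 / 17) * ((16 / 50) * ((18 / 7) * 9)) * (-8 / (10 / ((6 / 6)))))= 1732104 / 85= 20377.69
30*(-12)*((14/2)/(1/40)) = -100800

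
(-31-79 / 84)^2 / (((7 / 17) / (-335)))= -40995394855 / 49392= -830000.71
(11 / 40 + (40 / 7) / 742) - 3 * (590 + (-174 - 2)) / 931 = -2075067 / 1973720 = -1.05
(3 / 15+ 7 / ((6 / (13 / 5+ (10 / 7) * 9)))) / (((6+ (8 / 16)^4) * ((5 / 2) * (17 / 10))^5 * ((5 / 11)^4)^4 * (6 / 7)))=720656448092642527105024 / 945690277862548828125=762.04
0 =0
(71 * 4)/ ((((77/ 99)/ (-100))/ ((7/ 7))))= -255600/ 7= -36514.29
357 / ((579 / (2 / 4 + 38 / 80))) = 4641 / 7720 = 0.60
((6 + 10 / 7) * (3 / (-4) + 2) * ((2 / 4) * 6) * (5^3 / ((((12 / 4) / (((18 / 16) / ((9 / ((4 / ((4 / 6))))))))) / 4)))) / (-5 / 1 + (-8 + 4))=-386.90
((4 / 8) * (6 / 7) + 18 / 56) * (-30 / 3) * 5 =-37.50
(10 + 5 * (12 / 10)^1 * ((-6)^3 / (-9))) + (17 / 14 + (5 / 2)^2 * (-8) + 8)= 1585 / 14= 113.21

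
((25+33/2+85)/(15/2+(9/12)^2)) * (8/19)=16192/2451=6.61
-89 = -89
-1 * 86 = -86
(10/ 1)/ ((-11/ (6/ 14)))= -30/ 77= -0.39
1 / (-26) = -1 / 26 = -0.04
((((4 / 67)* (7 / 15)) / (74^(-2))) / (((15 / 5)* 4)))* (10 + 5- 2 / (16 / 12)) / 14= 4107 / 335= 12.26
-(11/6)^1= -1.83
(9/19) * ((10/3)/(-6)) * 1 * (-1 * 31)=155/19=8.16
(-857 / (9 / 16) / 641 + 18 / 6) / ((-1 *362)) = -3595 / 2088378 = -0.00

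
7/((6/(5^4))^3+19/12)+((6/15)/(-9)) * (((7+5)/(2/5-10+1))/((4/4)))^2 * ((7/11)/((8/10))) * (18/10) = 57916991254380/13477999997759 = 4.30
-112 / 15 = -7.47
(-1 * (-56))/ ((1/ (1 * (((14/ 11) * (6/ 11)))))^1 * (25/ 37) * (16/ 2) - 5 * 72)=-21756/ 136835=-0.16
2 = 2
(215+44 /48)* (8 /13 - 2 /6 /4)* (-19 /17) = -4086007 /31824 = -128.39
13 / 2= 6.50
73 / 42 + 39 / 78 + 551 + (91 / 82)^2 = 78293333 / 141204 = 554.47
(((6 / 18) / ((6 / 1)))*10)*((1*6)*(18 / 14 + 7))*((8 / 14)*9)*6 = 41760 / 49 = 852.24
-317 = -317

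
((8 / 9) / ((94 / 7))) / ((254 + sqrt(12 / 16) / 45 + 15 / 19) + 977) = 0.00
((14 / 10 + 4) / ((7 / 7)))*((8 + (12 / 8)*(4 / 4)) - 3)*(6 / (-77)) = -1053 / 385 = -2.74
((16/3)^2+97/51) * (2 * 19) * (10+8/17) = 12074.30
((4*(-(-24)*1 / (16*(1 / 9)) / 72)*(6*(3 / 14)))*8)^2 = 2916 / 49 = 59.51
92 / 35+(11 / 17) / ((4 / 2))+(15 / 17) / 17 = 60771 / 20230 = 3.00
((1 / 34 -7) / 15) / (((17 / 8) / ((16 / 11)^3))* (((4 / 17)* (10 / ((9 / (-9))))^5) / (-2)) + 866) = -20224 / 391235195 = -0.00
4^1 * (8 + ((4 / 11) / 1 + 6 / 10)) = 1972 / 55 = 35.85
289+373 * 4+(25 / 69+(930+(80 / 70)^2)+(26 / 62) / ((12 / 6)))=2712.88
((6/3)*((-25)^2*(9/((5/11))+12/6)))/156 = 13625/78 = 174.68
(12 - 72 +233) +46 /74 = 6424 /37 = 173.62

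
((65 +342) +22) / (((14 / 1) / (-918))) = -196911 / 7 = -28130.14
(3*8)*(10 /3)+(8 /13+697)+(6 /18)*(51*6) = 11435 /13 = 879.62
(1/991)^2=1/982081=0.00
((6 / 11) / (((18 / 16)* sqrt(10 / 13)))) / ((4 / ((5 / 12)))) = sqrt(130) / 198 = 0.06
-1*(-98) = 98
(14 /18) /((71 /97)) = 679 /639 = 1.06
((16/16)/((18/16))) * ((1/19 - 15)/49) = -0.27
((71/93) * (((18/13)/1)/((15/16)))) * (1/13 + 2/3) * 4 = 263552/78585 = 3.35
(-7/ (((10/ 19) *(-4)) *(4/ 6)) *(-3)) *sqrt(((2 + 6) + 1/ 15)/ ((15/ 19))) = -4389 *sqrt(19)/ 400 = -47.83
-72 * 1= -72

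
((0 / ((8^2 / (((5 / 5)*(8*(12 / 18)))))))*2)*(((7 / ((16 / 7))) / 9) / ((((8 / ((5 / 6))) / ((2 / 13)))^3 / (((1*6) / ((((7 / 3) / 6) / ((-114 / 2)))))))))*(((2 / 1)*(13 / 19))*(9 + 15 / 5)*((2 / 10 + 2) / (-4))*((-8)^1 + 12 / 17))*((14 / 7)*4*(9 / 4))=0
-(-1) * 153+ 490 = 643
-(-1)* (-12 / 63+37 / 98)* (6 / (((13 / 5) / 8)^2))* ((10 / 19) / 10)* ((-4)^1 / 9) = -352000 / 1416051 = -0.25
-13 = -13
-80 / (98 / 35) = -200 / 7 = -28.57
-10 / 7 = -1.43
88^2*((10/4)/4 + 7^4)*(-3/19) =-55794552/19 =-2936555.37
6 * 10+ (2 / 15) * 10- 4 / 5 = 908 / 15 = 60.53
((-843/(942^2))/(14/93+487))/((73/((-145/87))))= 8711/195649859964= 0.00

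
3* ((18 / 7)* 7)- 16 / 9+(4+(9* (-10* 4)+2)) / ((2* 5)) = 757 / 45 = 16.82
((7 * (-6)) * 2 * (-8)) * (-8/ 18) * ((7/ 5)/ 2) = -3136/ 15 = -209.07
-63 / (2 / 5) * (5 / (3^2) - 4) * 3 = 3255 / 2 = 1627.50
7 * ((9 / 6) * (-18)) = -189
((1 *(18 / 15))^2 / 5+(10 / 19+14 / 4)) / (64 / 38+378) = 20493 / 1803500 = 0.01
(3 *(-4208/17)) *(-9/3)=37872/17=2227.76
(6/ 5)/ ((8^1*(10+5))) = 1/ 100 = 0.01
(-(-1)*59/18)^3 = 205379/5832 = 35.22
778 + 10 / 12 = 4673 / 6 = 778.83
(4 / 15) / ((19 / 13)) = 52 / 285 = 0.18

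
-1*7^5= -16807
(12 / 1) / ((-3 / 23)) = -92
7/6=1.17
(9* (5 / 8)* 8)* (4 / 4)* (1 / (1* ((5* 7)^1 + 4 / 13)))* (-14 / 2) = -8.92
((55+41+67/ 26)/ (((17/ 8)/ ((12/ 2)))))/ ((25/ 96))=5905152/ 5525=1068.81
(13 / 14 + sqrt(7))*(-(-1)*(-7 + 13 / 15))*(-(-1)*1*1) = -92*sqrt(7) / 15-598 / 105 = -21.92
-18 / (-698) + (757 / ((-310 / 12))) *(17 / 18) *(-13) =58390838 / 162285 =359.80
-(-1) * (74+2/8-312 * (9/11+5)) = -76605/44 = -1741.02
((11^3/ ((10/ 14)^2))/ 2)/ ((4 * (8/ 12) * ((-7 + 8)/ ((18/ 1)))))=8804.56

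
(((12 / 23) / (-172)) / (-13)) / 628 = 0.00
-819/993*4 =-1092/331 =-3.30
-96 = -96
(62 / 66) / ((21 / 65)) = 2015 / 693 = 2.91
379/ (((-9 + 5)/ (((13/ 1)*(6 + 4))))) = -24635/ 2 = -12317.50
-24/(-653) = 24/653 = 0.04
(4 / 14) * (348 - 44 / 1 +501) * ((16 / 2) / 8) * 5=1150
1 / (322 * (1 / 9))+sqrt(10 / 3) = 1.85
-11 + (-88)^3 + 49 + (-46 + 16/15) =-10222184/15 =-681478.93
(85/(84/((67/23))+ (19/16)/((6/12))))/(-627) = -45560/10489083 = -0.00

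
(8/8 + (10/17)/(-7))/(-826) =-109/98294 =-0.00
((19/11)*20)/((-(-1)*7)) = 380/77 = 4.94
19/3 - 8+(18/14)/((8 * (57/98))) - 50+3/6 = -11603/228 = -50.89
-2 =-2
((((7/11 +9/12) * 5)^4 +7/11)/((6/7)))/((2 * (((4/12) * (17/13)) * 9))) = 87522139523/254870528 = 343.40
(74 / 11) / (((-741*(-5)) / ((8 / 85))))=592 / 3464175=0.00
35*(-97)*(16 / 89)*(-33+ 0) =1792560 / 89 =20141.12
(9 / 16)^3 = 729 / 4096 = 0.18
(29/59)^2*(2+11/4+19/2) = 47937/13924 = 3.44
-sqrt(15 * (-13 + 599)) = -93.75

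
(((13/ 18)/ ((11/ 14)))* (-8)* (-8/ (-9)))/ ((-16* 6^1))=182/ 2673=0.07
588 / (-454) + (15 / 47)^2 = -598371 / 501443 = -1.19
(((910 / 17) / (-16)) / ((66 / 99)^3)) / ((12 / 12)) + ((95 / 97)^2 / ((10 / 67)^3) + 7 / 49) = 99369371921 / 358294720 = 277.34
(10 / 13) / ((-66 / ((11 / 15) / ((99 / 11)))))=-1 / 1053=-0.00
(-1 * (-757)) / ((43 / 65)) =1144.30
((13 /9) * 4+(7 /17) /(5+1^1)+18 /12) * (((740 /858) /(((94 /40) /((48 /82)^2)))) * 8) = 7.39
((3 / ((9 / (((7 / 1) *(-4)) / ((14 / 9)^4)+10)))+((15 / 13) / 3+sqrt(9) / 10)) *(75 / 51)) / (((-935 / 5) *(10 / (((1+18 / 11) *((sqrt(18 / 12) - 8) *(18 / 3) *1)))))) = 37612826 / 155926771 - 18806413 *sqrt(6) / 1247414168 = 0.20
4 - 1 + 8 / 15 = 53 / 15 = 3.53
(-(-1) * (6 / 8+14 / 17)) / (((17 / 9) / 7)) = 5.83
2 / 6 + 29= 88 / 3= 29.33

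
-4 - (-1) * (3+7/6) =1/6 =0.17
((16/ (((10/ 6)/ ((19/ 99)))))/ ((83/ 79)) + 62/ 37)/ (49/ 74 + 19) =3475364/ 19926225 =0.17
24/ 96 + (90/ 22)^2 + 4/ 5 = 43041/ 2420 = 17.79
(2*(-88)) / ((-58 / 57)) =5016 / 29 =172.97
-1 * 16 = -16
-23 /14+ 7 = 75 /14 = 5.36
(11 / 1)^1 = 11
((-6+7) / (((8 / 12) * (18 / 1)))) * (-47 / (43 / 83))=-3901 / 516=-7.56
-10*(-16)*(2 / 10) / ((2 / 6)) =96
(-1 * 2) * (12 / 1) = -24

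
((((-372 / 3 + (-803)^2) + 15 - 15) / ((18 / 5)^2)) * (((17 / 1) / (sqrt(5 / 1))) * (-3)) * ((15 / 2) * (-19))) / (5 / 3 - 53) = -1735277125 * sqrt(5) / 1232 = -3149511.05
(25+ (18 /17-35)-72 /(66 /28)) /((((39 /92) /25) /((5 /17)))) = -6532000 /9537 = -684.91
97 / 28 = 3.46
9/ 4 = 2.25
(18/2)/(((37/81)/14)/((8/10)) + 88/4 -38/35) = 204120/475261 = 0.43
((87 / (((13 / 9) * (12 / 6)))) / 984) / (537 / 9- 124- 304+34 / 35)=-27405 / 328950544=-0.00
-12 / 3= -4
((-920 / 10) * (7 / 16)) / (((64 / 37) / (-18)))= 53613 / 128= 418.85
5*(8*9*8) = 2880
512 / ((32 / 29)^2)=841 / 2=420.50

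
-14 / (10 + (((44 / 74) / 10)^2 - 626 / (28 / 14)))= 239575 / 5185027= 0.05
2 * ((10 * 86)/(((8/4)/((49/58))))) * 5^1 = 105350/29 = 3632.76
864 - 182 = 682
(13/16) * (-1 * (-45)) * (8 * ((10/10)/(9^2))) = 65/18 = 3.61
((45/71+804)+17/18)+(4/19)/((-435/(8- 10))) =2836355803/3520890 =805.58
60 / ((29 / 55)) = 3300 / 29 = 113.79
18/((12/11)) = 16.50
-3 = -3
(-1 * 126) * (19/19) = -126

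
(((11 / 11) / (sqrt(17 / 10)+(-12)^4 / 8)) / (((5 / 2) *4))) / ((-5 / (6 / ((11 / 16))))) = -248832 / 3695154265+48 *sqrt(170) / 18475771325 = -0.00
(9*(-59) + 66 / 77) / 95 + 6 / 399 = -3701 / 665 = -5.57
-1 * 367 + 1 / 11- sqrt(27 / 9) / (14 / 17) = -4036 / 11- 17 * sqrt(3) / 14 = -369.01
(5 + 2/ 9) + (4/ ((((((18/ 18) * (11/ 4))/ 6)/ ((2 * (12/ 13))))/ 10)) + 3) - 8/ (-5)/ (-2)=1084562/ 6435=168.54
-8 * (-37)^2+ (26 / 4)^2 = -10909.75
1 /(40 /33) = 33 /40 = 0.82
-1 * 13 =-13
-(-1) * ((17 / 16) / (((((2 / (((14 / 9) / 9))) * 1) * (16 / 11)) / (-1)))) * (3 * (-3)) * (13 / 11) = 1547 / 2304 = 0.67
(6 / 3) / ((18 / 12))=4 / 3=1.33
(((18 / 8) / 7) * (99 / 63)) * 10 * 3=1485 / 98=15.15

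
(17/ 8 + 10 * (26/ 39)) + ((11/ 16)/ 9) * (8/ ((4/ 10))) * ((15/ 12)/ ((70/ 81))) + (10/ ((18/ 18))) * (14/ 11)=175403/ 7392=23.73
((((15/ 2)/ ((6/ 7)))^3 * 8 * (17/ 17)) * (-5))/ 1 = -214375/ 8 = -26796.88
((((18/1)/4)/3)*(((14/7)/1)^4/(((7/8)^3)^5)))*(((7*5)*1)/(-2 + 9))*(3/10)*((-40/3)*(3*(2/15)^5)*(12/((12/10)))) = -4.50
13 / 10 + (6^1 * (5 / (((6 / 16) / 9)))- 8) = 7133 / 10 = 713.30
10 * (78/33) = 260/11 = 23.64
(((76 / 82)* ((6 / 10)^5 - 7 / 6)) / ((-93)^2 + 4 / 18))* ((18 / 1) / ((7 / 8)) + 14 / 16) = -4327203 / 1729175000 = -0.00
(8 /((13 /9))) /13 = 72 /169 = 0.43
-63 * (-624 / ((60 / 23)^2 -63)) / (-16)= 43.72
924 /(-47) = -19.66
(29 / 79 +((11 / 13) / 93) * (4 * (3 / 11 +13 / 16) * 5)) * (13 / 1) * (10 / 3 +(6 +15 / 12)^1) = 27392503 / 352656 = 77.67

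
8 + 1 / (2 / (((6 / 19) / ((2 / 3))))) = 313 / 38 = 8.24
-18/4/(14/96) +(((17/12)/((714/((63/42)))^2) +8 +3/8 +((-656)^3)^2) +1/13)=165696226724752930713205/2079168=79693524873773033.59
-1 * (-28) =28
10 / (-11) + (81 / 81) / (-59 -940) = -10001 / 10989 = -0.91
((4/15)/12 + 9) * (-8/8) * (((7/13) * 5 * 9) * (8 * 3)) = -68208/13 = -5246.77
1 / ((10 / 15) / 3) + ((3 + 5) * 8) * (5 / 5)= 137 / 2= 68.50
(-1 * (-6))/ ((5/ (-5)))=-6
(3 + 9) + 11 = 23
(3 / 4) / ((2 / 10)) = 15 / 4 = 3.75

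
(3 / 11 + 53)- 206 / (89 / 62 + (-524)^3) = 5227369189906 / 98124674989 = 53.27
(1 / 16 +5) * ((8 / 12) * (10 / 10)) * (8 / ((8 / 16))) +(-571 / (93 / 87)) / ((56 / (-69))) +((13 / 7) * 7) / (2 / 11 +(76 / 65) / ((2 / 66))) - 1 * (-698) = 33935495997 / 24059224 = 1410.50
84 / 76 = 21 / 19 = 1.11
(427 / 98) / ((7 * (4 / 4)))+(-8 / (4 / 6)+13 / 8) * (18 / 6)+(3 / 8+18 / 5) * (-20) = -43121 / 392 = -110.00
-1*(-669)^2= -447561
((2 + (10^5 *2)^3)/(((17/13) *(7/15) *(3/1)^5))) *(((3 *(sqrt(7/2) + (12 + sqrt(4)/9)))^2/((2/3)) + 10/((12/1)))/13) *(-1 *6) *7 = -467472500011799738.41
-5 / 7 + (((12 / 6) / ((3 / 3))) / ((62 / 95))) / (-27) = -4850 / 5859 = -0.83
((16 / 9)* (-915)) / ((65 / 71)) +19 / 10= -692219 / 390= -1774.92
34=34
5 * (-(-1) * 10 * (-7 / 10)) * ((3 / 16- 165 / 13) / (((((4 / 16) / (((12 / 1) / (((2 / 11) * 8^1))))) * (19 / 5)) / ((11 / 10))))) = 33045705 / 7904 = 4180.88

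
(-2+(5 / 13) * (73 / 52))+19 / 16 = -737 / 2704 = -0.27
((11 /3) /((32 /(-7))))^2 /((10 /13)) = 77077 /92160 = 0.84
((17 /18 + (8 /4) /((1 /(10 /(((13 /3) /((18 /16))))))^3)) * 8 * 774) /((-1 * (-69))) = 977861237 /303186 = 3225.28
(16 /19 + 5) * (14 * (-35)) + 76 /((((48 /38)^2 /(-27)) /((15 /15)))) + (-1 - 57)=-1278835 /304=-4206.69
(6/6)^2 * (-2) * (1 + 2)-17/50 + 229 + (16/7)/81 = 6313211/28350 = 222.69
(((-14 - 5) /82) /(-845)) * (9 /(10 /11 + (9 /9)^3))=627 /485030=0.00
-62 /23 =-2.70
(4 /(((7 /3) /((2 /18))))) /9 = 4 /189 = 0.02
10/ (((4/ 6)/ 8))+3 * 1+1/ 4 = 493/ 4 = 123.25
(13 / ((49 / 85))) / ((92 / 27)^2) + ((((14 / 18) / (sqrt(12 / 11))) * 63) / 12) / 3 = 49 * sqrt(33) / 216 + 805545 / 414736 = 3.25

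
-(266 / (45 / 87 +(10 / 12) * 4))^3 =-329661.51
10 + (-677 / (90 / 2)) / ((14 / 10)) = -47 / 63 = -0.75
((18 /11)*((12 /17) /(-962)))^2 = 11664 /8090462809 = 0.00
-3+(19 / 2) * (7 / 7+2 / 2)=16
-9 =-9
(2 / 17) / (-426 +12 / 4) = -2 / 7191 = -0.00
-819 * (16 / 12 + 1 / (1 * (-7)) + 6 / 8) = -6357 / 4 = -1589.25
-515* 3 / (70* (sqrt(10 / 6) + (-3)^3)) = 309* sqrt(15) / 30548 + 25029 / 30548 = 0.86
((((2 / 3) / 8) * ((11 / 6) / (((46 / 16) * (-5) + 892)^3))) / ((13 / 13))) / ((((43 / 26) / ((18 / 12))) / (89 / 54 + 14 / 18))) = 599456 / 1205453309319063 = 0.00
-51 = -51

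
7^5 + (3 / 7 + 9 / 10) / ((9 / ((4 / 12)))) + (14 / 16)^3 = 2710748941 / 161280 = 16807.72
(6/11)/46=3/253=0.01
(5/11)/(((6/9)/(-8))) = -60/11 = -5.45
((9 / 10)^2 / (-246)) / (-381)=9 / 1041400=0.00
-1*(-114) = 114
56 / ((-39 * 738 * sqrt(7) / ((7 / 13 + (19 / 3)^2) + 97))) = -64420 * sqrt(7) / 1683747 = -0.10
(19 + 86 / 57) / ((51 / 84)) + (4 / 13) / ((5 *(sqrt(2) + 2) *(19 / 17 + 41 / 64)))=4074277628 / 120490305 - 2176 *sqrt(2) / 124345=33.79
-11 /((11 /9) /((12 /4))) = -27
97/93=1.04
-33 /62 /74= -33 /4588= -0.01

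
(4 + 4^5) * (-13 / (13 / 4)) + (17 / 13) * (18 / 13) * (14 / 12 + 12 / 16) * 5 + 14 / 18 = -12453553 / 3042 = -4093.87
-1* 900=-900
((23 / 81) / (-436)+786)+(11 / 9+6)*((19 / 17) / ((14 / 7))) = 474315071 / 600372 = 790.04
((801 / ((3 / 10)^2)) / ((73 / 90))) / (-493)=-801000 / 35989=-22.26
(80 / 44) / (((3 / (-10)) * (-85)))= 40 / 561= 0.07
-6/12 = -1/2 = -0.50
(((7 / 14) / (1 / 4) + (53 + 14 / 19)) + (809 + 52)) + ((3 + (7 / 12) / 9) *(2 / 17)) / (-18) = 287808743 / 313956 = 916.72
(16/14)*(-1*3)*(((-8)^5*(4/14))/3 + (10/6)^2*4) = 1567264/147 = 10661.66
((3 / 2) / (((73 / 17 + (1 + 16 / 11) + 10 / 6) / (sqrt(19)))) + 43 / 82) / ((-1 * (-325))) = 43 / 26650 + 1683 * sqrt(19) / 3068650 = 0.00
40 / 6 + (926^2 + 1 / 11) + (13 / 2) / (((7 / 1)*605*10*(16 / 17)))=3486181899863 / 4065600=857482.76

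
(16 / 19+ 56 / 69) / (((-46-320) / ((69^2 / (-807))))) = 24932 / 935313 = 0.03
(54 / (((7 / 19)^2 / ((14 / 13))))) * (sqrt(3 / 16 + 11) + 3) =116964 / 91 + 9747 * sqrt(179) / 91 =2718.35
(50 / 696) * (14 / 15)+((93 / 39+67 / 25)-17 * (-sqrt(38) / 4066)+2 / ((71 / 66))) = 7.02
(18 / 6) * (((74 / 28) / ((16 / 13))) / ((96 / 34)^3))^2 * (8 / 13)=429576315493 / 25570087796736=0.02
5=5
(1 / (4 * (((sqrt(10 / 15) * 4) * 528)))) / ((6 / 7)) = 7 * sqrt(6) / 101376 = 0.00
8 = 8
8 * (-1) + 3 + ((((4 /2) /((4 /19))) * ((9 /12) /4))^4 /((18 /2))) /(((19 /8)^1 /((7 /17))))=-10709003 /2228224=-4.81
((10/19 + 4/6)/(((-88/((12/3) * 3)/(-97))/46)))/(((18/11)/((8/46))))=13192/171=77.15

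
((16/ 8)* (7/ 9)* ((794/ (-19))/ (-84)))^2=157609/ 263169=0.60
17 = 17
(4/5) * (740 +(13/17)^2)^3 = 39217315167785556/120687845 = 324948342.29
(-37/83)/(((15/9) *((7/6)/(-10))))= 2.29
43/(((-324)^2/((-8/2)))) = -43/26244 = -0.00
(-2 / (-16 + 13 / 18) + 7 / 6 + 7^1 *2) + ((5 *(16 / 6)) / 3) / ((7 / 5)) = 640061 / 34650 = 18.47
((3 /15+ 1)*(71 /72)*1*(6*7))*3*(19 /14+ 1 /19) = 15975 /76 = 210.20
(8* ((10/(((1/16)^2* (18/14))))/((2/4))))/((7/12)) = 54613.33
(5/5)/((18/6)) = 1/3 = 0.33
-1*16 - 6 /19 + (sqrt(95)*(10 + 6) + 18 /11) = -3068 /209 + 16*sqrt(95) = 141.27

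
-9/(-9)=1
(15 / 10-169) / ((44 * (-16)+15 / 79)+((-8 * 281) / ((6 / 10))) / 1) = 0.04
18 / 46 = 9 / 23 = 0.39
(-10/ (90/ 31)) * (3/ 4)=-2.58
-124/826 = -62/413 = -0.15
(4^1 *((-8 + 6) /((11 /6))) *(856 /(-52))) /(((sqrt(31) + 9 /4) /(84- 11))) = -26994816 /59345 + 11997696 *sqrt(31) /59345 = 670.75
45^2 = 2025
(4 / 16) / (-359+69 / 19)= -19 / 27008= -0.00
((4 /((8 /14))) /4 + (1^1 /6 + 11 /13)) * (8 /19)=862 /741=1.16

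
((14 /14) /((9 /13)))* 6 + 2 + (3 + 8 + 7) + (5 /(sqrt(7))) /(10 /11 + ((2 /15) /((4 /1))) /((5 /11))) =8250* sqrt(7) /11347 + 86 /3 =30.59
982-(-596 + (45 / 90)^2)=6311 / 4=1577.75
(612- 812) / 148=-50 / 37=-1.35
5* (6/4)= 15/2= 7.50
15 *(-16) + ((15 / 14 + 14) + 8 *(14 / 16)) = -3051 / 14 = -217.93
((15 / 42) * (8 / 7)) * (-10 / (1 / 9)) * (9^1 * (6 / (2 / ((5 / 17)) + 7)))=-162000 / 1127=-143.74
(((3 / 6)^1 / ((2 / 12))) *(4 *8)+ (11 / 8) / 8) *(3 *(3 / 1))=55395 / 64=865.55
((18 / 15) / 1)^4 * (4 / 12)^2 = 144 / 625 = 0.23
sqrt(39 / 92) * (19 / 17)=19 * sqrt(897) / 782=0.73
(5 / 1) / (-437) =-5 / 437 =-0.01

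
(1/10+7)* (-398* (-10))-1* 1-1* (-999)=29256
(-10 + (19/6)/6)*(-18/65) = 341/130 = 2.62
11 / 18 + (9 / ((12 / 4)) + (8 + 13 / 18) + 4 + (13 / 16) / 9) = 2365 / 144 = 16.42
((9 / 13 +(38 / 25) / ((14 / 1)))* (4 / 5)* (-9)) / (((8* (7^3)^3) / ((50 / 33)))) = -5466 / 201969803035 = -0.00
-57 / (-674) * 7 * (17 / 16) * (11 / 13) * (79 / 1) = 5894427 / 140192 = 42.05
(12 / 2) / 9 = 0.67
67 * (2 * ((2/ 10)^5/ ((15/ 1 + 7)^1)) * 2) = 134/ 34375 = 0.00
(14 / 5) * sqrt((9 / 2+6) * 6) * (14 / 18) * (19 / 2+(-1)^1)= 833 * sqrt(7) / 15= 146.93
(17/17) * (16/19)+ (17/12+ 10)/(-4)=-1835/912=-2.01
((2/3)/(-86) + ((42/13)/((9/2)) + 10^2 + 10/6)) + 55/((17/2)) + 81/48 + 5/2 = 51560215/456144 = 113.03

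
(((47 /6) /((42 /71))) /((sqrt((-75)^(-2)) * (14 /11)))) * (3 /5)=468.20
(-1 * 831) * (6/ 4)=-1246.50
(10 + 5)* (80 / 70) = 120 / 7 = 17.14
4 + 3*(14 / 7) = 10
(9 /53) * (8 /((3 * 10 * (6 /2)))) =4 /265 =0.02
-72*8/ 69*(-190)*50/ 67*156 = 284544000/ 1541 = 184648.93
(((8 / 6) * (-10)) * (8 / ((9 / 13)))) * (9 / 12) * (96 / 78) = -1280 / 9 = -142.22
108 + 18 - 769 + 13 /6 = -3845 /6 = -640.83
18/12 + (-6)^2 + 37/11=899/22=40.86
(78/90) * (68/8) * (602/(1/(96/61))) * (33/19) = 70246176/5795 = 12121.86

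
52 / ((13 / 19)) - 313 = -237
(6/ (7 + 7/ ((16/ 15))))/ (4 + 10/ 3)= 144/ 2387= 0.06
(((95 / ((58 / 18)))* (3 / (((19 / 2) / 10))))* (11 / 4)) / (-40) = -1485 / 232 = -6.40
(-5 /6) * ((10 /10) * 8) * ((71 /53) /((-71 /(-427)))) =-8540 /159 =-53.71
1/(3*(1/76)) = 76/3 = 25.33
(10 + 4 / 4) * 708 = 7788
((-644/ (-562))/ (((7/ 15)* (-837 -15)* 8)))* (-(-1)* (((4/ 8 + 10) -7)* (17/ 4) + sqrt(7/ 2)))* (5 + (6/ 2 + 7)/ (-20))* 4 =-123165/ 1276864 -1035* sqrt(14)/ 319216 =-0.11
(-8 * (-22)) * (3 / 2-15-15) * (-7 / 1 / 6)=5852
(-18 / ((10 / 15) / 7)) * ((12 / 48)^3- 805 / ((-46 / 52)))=-11007549 / 64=-171992.95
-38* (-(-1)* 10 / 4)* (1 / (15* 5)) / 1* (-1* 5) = 19 / 3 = 6.33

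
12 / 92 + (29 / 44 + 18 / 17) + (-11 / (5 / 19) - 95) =-11608541 / 86020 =-134.95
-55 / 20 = -2.75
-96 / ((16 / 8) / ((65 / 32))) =-195 / 2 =-97.50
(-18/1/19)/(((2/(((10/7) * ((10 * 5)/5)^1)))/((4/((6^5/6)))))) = -25/1197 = -0.02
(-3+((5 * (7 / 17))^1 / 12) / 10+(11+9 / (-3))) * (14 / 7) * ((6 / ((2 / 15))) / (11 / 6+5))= 92115 / 1394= 66.08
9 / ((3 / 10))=30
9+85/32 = 373/32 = 11.66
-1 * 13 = -13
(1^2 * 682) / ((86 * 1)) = 341 / 43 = 7.93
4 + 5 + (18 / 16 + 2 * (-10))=-79 / 8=-9.88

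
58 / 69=0.84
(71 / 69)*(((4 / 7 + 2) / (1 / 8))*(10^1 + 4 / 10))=220.14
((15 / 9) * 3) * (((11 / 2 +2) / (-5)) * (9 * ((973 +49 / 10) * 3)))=-792099 / 4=-198024.75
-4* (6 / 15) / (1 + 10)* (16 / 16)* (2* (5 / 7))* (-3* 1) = 48 / 77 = 0.62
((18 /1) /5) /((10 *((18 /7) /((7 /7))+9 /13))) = 91 /825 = 0.11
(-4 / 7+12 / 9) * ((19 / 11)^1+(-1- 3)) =-1.73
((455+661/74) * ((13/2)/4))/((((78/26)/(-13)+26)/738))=2140915491/99160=21590.52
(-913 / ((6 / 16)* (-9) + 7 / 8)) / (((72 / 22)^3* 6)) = 1215203 / 699840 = 1.74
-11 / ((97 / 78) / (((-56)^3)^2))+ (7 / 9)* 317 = -238154043143989 / 873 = -272799591230.23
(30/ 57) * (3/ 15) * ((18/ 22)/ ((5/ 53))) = 954/ 1045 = 0.91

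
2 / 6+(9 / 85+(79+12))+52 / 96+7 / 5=63499 / 680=93.38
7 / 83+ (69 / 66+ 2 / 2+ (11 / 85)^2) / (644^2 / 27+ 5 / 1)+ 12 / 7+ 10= 452049517054419 / 38313316106450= 11.80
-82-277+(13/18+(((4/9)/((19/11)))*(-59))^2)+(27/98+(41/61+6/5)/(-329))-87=-4406433115727/20539317015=-214.54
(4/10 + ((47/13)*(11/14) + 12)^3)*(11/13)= 1083900924051/391856920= 2766.06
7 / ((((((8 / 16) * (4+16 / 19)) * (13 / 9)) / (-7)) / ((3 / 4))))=-25137 / 2392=-10.51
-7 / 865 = -0.01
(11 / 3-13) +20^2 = 1172 / 3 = 390.67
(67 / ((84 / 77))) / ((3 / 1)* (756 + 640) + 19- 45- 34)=0.01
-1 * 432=-432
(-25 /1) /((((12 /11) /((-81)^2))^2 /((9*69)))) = -8984926840725 /16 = -561557927545.31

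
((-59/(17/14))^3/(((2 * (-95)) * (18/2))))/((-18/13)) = -1831569922/37805535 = -48.45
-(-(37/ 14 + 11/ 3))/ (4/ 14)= 22.08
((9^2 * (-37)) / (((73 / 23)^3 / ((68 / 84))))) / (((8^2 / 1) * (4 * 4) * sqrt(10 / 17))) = -206632161 * sqrt(170) / 27884738560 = -0.10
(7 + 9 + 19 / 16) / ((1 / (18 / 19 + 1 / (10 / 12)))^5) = 242897776704 / 309512375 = 784.78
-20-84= -104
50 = 50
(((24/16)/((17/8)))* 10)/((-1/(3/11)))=-360/187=-1.93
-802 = -802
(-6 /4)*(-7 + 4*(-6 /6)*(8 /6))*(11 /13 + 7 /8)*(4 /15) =6623 /780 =8.49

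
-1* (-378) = 378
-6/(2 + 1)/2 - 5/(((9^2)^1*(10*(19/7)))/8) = -1567/1539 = -1.02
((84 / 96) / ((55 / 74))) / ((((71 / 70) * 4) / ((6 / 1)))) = 5439 / 3124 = 1.74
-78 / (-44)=39 / 22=1.77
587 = 587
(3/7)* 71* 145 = 30885/7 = 4412.14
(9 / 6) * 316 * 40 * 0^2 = 0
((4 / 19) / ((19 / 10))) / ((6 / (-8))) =-160 / 1083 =-0.15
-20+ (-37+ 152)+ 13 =108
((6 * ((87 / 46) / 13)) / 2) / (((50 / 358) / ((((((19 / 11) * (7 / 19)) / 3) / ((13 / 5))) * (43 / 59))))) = 4687473 / 25226630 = 0.19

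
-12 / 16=-3 / 4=-0.75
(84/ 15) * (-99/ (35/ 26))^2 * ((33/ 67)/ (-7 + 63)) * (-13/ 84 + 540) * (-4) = -1652450030946/ 2872625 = -575240.43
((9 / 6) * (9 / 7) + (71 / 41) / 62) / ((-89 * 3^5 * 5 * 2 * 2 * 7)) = -17407 / 26938158660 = -0.00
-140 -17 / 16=-2257 / 16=-141.06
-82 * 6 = -492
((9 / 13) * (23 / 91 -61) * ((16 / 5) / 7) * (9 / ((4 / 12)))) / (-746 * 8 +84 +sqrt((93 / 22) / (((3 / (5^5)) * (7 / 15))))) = 537321600 * sqrt(14322) / 44139809350819 +2782208259072 / 31528435250585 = 0.09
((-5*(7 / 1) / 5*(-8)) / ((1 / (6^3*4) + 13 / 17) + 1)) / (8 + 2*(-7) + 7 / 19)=-15628032 / 2775259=-5.63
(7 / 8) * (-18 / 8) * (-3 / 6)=63 / 64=0.98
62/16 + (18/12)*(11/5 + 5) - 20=-5.32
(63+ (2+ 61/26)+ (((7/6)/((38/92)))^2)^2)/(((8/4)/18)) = 35952912017/30495114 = 1178.97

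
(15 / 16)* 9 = 135 / 16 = 8.44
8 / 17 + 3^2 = 161 / 17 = 9.47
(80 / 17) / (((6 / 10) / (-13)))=-5200 / 51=-101.96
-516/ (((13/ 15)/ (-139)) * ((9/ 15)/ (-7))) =-12551700/ 13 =-965515.38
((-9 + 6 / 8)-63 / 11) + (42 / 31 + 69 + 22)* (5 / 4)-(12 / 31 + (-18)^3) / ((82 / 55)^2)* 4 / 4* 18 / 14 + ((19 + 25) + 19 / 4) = 3523.33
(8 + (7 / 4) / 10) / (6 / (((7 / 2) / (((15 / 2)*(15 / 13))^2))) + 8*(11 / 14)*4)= 386841 / 7264760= 0.05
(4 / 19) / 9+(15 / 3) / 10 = 179 / 342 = 0.52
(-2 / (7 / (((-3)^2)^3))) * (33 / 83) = -48114 / 581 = -82.81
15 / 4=3.75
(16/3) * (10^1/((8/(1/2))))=10/3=3.33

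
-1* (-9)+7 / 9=88 / 9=9.78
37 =37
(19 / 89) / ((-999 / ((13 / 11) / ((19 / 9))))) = -13 / 108669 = -0.00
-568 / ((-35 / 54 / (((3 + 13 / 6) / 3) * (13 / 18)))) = 114452 / 105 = 1090.02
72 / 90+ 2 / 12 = 29 / 30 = 0.97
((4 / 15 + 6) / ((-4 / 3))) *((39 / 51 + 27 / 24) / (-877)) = 12079 / 1192720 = 0.01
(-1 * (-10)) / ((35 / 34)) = 68 / 7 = 9.71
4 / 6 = 0.67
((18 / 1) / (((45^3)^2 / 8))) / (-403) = -16 / 371824171875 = -0.00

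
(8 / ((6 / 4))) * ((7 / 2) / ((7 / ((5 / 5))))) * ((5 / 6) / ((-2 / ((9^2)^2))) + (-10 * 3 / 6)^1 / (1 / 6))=-7370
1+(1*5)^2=26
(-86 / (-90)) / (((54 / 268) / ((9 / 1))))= 5762 / 135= 42.68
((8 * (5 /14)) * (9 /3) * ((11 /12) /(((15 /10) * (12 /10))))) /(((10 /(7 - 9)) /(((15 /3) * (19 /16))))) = -5225 /1008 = -5.18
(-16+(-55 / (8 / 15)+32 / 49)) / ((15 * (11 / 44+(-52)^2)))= -46441 / 15900990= -0.00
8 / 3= 2.67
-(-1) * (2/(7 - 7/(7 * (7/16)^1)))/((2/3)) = 7/11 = 0.64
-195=-195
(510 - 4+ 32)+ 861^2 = 741859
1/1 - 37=-36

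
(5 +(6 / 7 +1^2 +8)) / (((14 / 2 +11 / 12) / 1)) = 1248 / 665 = 1.88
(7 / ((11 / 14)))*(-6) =-588 / 11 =-53.45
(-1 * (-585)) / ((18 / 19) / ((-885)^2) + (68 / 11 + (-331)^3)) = -818470125 / 50737711309781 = -0.00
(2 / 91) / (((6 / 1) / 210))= 10 / 13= 0.77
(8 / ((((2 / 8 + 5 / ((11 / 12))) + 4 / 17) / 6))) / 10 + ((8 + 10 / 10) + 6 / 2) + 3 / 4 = 401591 / 29620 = 13.56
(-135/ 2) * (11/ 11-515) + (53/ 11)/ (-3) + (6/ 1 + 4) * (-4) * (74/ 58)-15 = 33138383/ 957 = 34627.36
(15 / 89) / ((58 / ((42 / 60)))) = 21 / 10324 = 0.00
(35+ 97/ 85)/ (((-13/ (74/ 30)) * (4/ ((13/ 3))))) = -9472/ 1275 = -7.43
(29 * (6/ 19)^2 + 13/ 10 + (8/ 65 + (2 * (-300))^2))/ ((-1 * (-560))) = 3379000501/ 5256160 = 642.86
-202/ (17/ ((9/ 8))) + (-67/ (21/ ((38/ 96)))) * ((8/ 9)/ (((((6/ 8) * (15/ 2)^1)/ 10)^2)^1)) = -52827835/ 3123036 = -16.92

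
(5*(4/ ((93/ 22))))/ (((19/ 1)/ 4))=1760/ 1767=1.00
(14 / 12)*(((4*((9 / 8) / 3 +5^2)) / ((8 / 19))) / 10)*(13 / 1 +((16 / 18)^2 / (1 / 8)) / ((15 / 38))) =951741749 / 1166400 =815.97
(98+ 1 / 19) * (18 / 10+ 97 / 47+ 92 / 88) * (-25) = -236424015 / 19646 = -12034.21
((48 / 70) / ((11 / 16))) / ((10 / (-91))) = -2496 / 275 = -9.08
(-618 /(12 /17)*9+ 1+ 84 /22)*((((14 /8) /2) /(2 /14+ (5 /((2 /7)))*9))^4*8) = -998711419643 /16702519666483904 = -0.00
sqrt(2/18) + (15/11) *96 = 4331/33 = 131.24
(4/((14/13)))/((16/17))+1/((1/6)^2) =2237/56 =39.95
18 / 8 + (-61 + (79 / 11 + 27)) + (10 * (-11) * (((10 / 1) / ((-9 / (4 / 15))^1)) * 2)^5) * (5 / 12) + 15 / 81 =-39838869541 / 1894055724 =-21.03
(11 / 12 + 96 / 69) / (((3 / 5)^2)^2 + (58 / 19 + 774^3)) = 7564375 / 1519727021089764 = 0.00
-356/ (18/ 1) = -178/ 9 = -19.78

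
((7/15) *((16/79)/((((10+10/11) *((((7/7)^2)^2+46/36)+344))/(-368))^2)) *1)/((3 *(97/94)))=20382208/70347297875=0.00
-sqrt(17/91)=-0.43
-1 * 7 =-7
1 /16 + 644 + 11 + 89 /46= 241775 /368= 657.00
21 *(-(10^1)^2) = -2100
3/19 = 0.16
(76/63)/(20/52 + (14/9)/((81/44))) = 80028/81571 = 0.98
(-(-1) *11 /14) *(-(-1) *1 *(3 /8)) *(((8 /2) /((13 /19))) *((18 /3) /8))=1.29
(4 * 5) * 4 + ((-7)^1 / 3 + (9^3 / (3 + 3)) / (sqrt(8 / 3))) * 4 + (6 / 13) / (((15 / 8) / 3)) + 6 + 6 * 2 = 17434 / 195 + 243 * sqrt(6) / 2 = 387.02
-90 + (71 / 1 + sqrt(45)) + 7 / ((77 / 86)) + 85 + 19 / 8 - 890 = -71615 / 88 + 3 * sqrt(5) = -807.10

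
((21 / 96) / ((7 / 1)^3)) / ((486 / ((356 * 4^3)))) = 356 / 11907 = 0.03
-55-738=-793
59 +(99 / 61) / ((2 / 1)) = 7297 / 122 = 59.81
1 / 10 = 0.10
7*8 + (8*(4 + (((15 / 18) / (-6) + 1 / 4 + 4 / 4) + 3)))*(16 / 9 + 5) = 40160 / 81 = 495.80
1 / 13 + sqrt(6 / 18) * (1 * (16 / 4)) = 1 / 13 + 4 * sqrt(3) / 3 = 2.39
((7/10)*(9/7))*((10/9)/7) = 1/7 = 0.14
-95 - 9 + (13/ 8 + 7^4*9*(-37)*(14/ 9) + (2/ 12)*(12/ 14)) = -69653933/ 56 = -1243820.23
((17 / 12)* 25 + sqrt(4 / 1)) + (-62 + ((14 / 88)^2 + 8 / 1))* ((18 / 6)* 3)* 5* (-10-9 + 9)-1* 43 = 70517911 / 2904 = 24283.03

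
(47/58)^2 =2209/3364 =0.66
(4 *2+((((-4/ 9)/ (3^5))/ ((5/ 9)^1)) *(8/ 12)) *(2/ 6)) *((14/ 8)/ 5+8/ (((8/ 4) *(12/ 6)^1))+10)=5401396/ 54675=98.79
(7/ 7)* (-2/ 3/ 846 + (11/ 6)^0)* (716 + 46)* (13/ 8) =523367/ 423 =1237.27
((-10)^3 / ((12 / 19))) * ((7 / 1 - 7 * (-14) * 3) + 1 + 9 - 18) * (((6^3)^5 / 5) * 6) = -261751980913459200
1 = 1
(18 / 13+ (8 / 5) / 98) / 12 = 2231 / 19110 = 0.12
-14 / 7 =-2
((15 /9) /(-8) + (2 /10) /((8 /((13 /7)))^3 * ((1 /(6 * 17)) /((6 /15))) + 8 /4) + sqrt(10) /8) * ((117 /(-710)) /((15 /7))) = 382255601 /31496594000 - 273 * sqrt(10) /28400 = -0.02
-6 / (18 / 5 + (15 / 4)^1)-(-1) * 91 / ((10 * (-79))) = -36059 / 38710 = -0.93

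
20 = 20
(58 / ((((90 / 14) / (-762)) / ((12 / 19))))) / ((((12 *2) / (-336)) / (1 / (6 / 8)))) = 23099776 / 285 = 81051.85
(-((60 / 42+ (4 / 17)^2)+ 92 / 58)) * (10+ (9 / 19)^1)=-35843084 / 1114673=-32.16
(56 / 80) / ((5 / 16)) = 56 / 25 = 2.24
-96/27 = -32/9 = -3.56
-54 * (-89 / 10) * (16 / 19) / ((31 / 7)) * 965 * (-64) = -3324367872 / 589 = -5644088.07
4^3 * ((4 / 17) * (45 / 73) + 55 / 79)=53.84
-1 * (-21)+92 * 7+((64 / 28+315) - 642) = 2382 / 7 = 340.29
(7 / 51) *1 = 7 / 51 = 0.14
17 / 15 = 1.13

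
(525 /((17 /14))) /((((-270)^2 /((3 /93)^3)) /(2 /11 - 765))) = -412237 /2707465662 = -0.00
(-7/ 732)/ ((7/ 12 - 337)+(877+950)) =-7/ 1091107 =-0.00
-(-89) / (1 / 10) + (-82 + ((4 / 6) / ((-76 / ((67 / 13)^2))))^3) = 5778022511399399 / 7151129913096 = 807.99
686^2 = 470596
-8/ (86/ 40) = -160/ 43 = -3.72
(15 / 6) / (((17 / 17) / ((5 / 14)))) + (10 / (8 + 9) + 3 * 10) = 14985 / 476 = 31.48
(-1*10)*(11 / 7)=-15.71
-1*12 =-12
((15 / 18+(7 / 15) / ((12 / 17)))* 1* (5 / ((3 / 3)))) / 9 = 269 / 324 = 0.83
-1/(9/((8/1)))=-8/9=-0.89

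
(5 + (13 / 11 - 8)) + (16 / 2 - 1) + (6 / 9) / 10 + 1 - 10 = -619 / 165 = -3.75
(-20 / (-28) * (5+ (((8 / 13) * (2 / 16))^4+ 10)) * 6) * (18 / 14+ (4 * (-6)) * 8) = -17158060800 / 1399489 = -12260.23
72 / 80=9 / 10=0.90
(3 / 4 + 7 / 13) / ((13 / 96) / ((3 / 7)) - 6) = -4824 / 21281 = -0.23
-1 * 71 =-71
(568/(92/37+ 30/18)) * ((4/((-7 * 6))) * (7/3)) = -42032/1383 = -30.39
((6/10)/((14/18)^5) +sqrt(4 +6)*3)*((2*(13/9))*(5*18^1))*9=82904796/16807 +7020*sqrt(10)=27131.94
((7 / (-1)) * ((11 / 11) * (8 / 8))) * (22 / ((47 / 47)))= -154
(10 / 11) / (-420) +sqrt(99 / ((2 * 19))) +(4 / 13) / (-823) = -12547 / 4942938 +3 * sqrt(418) / 38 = 1.61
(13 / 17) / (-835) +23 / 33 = 326056 / 468435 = 0.70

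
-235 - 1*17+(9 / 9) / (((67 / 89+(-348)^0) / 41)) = -35663 / 156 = -228.61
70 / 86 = 0.81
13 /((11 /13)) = 169 /11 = 15.36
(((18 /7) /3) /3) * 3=6 /7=0.86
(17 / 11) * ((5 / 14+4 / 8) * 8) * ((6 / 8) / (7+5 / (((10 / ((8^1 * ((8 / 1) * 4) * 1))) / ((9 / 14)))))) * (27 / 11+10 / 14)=149328 / 529375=0.28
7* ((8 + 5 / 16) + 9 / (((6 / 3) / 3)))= 2443 / 16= 152.69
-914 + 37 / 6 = -5447 / 6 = -907.83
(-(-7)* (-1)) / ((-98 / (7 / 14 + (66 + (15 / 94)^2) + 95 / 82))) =24520289 / 5071864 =4.83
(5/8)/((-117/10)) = -25/468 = -0.05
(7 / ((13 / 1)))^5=16807 / 371293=0.05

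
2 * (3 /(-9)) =-2 /3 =-0.67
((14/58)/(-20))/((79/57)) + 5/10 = 22511/45820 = 0.49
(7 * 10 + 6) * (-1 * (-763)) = 57988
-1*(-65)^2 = -4225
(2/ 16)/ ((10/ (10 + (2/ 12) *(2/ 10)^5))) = 0.13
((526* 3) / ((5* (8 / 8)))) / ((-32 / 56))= -5523 / 10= -552.30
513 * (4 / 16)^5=513 / 1024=0.50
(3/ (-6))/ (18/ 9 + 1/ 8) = -4/ 17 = -0.24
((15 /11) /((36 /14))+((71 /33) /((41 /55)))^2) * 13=38337715 /332838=115.18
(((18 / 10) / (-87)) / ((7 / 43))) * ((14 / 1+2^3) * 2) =-5676 / 1015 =-5.59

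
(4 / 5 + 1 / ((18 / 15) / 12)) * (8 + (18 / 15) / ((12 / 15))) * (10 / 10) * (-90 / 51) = -3078 / 17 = -181.06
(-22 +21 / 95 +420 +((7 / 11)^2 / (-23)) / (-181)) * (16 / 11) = 304901591488 / 526390535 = 579.23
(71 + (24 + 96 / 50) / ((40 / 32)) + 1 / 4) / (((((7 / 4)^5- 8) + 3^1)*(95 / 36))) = 423871488 / 138783125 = 3.05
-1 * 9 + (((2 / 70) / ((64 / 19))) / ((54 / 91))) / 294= -45722633 / 5080320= -9.00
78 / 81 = 26 / 27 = 0.96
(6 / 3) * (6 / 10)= 6 / 5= 1.20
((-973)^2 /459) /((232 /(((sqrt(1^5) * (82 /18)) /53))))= 38815889 /50794776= 0.76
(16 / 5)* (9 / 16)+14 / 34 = 188 / 85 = 2.21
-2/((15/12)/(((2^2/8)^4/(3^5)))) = -1/2430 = -0.00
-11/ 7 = -1.57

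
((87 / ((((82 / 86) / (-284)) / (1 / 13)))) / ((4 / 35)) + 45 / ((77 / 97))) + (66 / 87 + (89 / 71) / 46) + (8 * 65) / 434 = -2094678142868737 / 120501875494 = -17382.95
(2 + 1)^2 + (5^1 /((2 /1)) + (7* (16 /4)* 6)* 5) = 1703 /2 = 851.50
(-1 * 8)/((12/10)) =-20/3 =-6.67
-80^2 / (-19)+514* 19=191954 / 19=10102.84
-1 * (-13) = 13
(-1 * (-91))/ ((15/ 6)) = 182/ 5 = 36.40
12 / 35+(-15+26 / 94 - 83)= -160191 / 1645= -97.38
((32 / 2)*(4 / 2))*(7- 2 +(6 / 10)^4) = 102592 / 625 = 164.15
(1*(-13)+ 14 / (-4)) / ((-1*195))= 11 / 130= 0.08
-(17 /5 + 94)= -97.40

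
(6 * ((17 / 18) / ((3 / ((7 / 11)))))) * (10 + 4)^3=3298.34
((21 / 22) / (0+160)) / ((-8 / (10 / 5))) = -21 / 14080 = -0.00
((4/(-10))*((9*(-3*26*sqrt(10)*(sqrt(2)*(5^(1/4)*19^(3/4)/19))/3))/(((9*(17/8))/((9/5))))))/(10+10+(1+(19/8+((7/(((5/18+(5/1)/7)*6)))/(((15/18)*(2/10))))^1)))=299520*95^(3/4)/9829213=0.93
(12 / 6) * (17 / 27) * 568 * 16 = 11444.15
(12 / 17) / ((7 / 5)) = 60 / 119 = 0.50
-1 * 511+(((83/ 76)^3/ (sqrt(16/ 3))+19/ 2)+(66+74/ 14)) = -6023/ 14+571787 * sqrt(3)/ 1755904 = -429.65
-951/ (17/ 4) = -3804/ 17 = -223.76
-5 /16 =-0.31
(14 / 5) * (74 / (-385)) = -148 / 275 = -0.54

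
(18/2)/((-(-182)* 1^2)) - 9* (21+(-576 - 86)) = 1049967/182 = 5769.05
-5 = -5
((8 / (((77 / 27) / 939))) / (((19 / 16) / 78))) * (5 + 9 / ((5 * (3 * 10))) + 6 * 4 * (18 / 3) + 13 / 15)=948752258688 / 36575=25939911.38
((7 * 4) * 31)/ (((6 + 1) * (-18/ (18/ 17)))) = -124/ 17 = -7.29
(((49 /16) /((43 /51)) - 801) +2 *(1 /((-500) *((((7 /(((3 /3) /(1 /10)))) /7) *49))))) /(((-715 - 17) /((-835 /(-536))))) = 112227709571 /66134853120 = 1.70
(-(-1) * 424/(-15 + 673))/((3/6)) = 424/329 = 1.29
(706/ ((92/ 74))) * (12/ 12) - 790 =-5109/ 23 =-222.13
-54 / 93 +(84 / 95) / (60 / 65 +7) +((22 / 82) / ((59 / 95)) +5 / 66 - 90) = -4356703548137 / 48428646090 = -89.96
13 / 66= 0.20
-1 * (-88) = 88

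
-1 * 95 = -95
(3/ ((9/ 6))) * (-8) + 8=-8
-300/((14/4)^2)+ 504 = 23496/49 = 479.51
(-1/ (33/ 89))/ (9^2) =-89/ 2673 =-0.03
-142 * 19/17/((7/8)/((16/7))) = -345344/833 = -414.58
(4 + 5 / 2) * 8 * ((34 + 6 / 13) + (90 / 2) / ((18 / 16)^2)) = 32768 / 9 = 3640.89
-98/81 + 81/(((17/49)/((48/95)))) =15273202/130815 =116.75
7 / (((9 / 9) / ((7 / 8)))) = 6.12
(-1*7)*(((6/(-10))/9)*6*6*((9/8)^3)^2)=11160261/327680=34.06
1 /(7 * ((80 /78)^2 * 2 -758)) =-1521 /8048026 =-0.00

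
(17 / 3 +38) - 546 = -1507 / 3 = -502.33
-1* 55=-55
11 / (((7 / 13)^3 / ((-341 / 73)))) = -8240947 / 25039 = -329.12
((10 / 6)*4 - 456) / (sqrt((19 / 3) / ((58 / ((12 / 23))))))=-674*sqrt(25346) / 57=-1882.52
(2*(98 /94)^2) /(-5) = -4802 /11045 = -0.43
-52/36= -13/9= -1.44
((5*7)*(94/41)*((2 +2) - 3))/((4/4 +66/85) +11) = 139825/22263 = 6.28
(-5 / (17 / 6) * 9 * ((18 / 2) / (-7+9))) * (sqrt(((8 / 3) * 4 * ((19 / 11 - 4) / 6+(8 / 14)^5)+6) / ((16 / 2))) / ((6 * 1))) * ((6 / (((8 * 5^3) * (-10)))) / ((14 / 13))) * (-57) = -60021 * sqrt(167163227) / 3591896000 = -0.22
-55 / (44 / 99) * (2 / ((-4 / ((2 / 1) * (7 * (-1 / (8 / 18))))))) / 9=-3465 / 16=-216.56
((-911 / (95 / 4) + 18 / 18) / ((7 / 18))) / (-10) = 4563 / 475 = 9.61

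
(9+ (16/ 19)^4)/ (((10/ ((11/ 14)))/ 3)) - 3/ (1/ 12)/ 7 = -2.90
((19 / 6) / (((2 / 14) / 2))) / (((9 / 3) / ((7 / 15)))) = 931 / 135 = 6.90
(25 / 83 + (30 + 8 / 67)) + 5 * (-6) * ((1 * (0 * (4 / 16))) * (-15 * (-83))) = 169169 / 5561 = 30.42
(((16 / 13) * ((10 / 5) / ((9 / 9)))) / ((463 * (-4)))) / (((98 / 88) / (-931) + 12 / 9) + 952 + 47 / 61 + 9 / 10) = -6119520 / 4396998140509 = -0.00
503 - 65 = 438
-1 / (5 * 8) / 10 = -1 / 400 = -0.00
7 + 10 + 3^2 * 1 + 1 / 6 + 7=199 / 6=33.17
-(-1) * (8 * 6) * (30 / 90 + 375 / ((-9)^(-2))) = 1458016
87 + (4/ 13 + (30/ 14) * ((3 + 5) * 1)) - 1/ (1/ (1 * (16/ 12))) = 28151/ 273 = 103.12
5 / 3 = 1.67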